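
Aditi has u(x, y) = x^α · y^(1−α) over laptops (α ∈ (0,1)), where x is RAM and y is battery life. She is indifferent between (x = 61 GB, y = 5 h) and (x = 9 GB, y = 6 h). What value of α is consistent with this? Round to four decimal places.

α ≈ 0.0870

Set the two utilities equal: 61^α·5^(1−α) = 9^α·6^(1−α).
Rearrange to (61/9)^α = (6/5)^(1−α) and take logs: α·1.9136493 = (1−α)·0.1823216.
So α/(1−α) = (0.1823216)/(1.9136493) = 0.0952743, and α = 0.0952743/1.0952743 ≈ 0.0870.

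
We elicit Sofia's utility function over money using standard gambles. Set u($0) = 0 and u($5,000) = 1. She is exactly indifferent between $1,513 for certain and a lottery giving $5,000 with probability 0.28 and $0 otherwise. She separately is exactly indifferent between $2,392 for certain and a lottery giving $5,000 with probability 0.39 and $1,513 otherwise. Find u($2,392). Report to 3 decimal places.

From the first indifference, u($1,513) = 0.28·u($5,000) + 0.72·u($0) = 0.28·1 + 0.72·0 = 0.28.
Chaining: u($2,392) = 0.39·1.00 + 0.61·0.28 = 0.5608.

0.561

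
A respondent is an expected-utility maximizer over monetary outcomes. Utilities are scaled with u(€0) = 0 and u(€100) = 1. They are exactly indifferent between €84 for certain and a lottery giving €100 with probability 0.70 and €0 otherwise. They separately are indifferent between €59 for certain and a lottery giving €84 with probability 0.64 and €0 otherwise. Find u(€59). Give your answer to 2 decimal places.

First, u(€84) = 0.70·u(€100) + 0.30·u(€0) = 0.70.
The second indifference gives u(€59) = 0.64·u(€84) + 0.36·u(€0) = 0.64·0.70 + 0.36·0.00 = 0.4480.

0.45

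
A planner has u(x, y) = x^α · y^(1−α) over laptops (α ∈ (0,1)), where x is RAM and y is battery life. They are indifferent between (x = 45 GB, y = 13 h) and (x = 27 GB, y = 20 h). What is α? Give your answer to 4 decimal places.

α ≈ 0.4575

Set the two utilities equal: 45^α·13^(1−α) = 27^α·20^(1−α).
Rearrange to (45/27)^α = (20/13)^(1−α) and take logs: α·0.5108256 = (1−α)·0.4307829.
So α/(1−α) = (0.4307829)/(0.5108256) = 0.8433072, and α = 0.8433072/1.8433072 ≈ 0.4575.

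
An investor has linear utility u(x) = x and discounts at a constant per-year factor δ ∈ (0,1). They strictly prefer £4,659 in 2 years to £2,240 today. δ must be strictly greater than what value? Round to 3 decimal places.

Comparing present values: 2240 < δ^2·4659.
Dividing by 4659: δ^2 > 0.48079. Both sides are positive, so the square root keeps the direction.
δ > 0.48079^(1/2) = 0.693.

δ > 0.693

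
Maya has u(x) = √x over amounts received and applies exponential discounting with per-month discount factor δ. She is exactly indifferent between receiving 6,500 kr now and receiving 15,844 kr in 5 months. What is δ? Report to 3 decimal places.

δ ≈ 0.915

Indifference means u(6500) = δ^5 · u(15844), so δ^5 = u(6500)/u(15844).
Since u(x) = √x, δ^5 = √(6500/15844) = 0.64051.
So δ = 0.64051^(1/5) ≈ 0.915.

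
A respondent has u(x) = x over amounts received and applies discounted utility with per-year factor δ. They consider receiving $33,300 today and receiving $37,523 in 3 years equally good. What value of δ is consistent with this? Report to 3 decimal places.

Equating discounted utilities: u(33300) = δ^3·u(37523) ⇒ δ^3 = u(33300)/u(37523).
With u(x) = x: δ^3 = 33300/37523 = 0.88746.
Taking the cube root: δ = 0.88746^(1/3) ≈ 0.961.

δ ≈ 0.961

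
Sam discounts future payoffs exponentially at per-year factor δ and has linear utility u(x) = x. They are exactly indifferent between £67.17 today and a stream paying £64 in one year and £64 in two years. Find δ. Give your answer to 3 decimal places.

δ ≈ 0.640

The stream is worth 64δ + 64δ² today, so 64δ + 64δ² = 67.17.
Rearranged: 64δ² + 64δ − 67.17 = 0.
By the quadratic formula (taking the positive root), δ = (−64 + √21291.52) / 128 ≈ 0.640.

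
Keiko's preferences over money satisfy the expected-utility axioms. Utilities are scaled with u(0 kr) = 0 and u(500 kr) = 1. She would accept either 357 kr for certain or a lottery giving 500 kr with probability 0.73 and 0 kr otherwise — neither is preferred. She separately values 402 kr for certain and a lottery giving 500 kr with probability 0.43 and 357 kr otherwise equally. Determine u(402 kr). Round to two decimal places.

First, u(357 kr) = 0.73·u(500 kr) + 0.27·u(0 kr) = 0.73.
The second indifference gives u(402 kr) = 0.43·u(500 kr) + 0.57·u(357 kr) = 0.43·1.00 + 0.57·0.73 = 0.8461.

0.85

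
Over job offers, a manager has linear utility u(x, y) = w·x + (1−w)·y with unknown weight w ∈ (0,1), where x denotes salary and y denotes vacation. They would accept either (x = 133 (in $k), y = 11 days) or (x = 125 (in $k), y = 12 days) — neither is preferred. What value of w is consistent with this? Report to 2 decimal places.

u(133,11) = u(125,12) means w·133 + (1−w)·11 = w·125 + (1−w)·12.
w·(133−125) = (1−w)·(12−11), i.e. w·8 = (1−w)·1.
The marginal rate of substitution is 1/8, so w = 1/(8+1) = 0.11.

w = 0.11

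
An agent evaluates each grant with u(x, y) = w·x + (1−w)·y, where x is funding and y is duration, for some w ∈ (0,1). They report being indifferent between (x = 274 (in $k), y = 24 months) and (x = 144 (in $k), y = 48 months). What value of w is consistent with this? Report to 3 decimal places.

w = 0.156

u(274,24) = u(144,48) means w·274 + (1−w)·24 = w·144 + (1−w)·48.
Rearranging, 130·w − 24·(1−w) = 0.
The marginal rate of substitution is 24/130, so w = 24/(130+24) = 0.156.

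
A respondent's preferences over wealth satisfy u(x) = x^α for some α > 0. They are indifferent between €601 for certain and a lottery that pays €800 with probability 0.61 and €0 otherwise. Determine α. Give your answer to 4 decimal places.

α ≈ 1.7282

EU(lottery) = 0.61·800^α + 0.39·0 = 0.61·800^α.
Indifference: 601^α = 0.61·800^α, so (601/800)^α = 0.61.
Taking logs: α·ln(601/800) = ln(0.61), so α = -0.4942963 / -0.2860168 ≈ 1.7282.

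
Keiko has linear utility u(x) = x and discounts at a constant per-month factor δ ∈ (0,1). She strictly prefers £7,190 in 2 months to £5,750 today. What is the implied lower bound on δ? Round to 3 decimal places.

The preference means 5750 < δ^2·7190.
So δ^2 > 5750/7190 = 0.79972; taking the square root of both positive sides preserves the inequality.
δ > 0.79972^(1/2) = 0.894.

δ > 0.894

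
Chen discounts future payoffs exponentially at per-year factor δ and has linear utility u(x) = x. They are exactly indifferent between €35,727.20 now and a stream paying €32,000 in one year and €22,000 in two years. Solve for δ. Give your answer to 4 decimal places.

Present value of the stream is 32000·δ + 22000·δ². Indifference gives 32000δ + 22000δ² = 35727.20.
That is, 22000δ² + 32000δ − 35727.20 = 0, a quadratic in δ.
δ = (−32000 + √(32000² + 4·22000·35727.20)) / (2·22000) = (−32000 + √4167993600.00) / 44000 ≈ 0.7400.

δ ≈ 0.7400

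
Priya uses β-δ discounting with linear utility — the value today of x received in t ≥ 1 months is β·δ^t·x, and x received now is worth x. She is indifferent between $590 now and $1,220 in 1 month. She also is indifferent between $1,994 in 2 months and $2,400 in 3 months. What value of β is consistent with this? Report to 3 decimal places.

From the later pair, β·δ^2·1994 = β·δ^3·2400; dividing through, δ = 1994/2400 = 0.83083.
Now use the now-vs-future pair: 590 = β·δ·1220 gives β = 590/(0.83083·1220) ≈ 0.582.

β ≈ 0.582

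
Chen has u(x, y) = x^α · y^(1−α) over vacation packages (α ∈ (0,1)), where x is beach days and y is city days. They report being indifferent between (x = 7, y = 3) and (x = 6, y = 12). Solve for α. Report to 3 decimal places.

α ≈ 0.900

Set the two utilities equal: 7^α·3^(1−α) = 6^α·12^(1−α).
(7/6)^α = (12/3)^(1−α); take logs: α·ln(7/6) = (1−α)·ln(12/3), i.e. α·0.154151 = (1−α)·1.386294.
With A = 0.154151 and B = 1.386294: α·A = (1−α)·B, so α = B/(A+B) = 1.386294/1.540445 ≈ 0.900.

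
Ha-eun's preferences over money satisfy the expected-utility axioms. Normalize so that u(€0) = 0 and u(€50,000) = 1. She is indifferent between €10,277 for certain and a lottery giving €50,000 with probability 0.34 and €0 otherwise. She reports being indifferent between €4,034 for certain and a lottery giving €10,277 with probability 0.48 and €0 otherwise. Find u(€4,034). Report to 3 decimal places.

0.163

From the first indifference, u(€10,277) = 0.34·u(€50,000) + 0.66·u(€0) = 0.34·1 + 0.66·0 = 0.34.
Then u(€4,034) = 0.48·u(€10,277) + 0.52·u(€0) = 0.48·0.34 + 0.52·0.00 = 0.1632.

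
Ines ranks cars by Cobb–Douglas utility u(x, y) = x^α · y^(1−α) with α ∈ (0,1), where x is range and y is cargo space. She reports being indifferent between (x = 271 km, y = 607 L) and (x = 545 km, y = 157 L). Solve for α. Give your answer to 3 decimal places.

α ≈ 0.659

The Cobb–Douglas utilities coincide, so 271^α·607^(1−α) = 545^α·157^(1−α).
Taking logs: α·ln 271 + (1−α)·ln 607 = α·ln 545 + (1−α)·ln 157, i.e. α·-0.698667 = (1−α)·-1.352283.
With A = -0.698667 and B = -1.352283: α·A = (1−α)·B, so α = B/(A+B) = -1.352283/-2.050950 ≈ 0.659.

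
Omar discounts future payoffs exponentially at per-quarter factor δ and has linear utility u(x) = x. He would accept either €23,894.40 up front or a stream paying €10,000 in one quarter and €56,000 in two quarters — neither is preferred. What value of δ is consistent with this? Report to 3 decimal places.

δ ≈ 0.570

Present value of the stream is 10000·δ + 56000·δ². Indifference gives 10000δ + 56000δ² = 23894.40.
So 56000δ² + 10000δ − 23894.40 = 0.
δ = (−10000 + √(10000² + 4·56000·23894.40)) / (2·56000) = (−10000 + √5452345600.00) / 112000 ≈ 0.570.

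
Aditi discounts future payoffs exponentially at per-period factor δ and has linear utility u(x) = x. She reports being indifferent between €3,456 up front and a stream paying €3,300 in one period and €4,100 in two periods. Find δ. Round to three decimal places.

The stream is worth 3300δ + 4100δ² today, so 3300δ + 4100δ² = 3456.
Rearranged: 4100δ² + 3300δ − 3456 = 0.
δ = (−3300 + √(3300² + 4·4100·3456)) / (2·4100) = (−3300 + √67568400.00) / 8200 ≈ 0.600.

δ ≈ 0.600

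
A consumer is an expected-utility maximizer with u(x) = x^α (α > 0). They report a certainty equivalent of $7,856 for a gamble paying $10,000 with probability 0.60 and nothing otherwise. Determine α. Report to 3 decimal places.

α ≈ 2.117

EU(lottery) = 0.60·10000^α + 0.40·0 = 0.60·10000^α.
Equating: 7856^α = 0.60·10000^α, i.e. 0.7856^α = 0.60.
Take logs: α = ln 0.60 / ln(7856/10000) ≈ 2.11691.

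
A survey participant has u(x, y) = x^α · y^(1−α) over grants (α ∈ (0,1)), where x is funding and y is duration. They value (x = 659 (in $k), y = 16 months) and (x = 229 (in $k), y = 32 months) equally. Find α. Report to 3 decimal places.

α ≈ 0.396

Set the two utilities equal: 659^α·16^(1−α) = 229^α·32^(1−α).
Rearrange to (659/229)^α = (32/16)^(1−α) and take logs: α·1.057002 = (1−α)·0.693147.
With A = 1.057002 and B = 0.693147: α·A = (1−α)·B, so α = B/(A+B) = 0.693147/1.750149 ≈ 0.396.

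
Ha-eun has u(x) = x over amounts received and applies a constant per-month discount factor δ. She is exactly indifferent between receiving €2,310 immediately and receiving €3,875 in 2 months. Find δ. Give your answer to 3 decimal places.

Equating discounted utilities: u(2310) = δ^2·u(3875) ⇒ δ^2 = u(2310)/u(3875).
With u(x) = x: δ^2 = 2310/3875 = 0.59613.
Hence δ = (0.59613)^(1/2) = 0.77209.

δ ≈ 0.772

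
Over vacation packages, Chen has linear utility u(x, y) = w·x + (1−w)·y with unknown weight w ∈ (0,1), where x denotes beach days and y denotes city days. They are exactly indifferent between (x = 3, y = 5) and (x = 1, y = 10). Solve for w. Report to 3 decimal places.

w = 0.714

Indifference: w·3 + (1−w)·5 = w·1 + (1−w)·10.
Rearranging, 2·w − 5·(1−w) = 0.
Hence w = 5/(2+5) = 5/7 = 0.714.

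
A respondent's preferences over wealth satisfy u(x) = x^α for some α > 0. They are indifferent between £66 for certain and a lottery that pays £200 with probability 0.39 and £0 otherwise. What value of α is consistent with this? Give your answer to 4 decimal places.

α ≈ 0.8493

Since u(0) = 0, the lottery's EU is 0.39·200^α.
Setting u(66) equal to that: 66^α = 0.39·200^α ⇒ (66/200)^α = 0.39.
Taking logs: α·ln(66/200) = ln(0.39), so α = -0.9416085 / -1.1086626 ≈ 0.8493.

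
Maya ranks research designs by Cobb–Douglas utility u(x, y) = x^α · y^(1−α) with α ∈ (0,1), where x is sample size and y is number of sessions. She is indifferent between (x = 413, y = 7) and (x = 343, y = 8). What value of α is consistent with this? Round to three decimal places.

Indifference: 413^α · 7^(1−α) = 343^α · 8^(1−α).
(413/343)^α = (8/7)^(1−α); take logs: α·ln(413/343) = (1−α)·ln(8/7), i.e. α·0.185717 = (1−α)·0.133531.
Thus α·(0.319248) = 0.133531, so α = 0.133531/0.319248 ≈ 0.418.

α ≈ 0.418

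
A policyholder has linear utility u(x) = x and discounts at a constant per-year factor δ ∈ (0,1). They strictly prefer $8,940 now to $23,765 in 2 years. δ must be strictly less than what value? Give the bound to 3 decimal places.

δ < 0.613

Comparing present values: 8940 > δ^2·23765.
Dividing by 23765: δ^2 < 0.37618. Both sides are positive, so the square root keeps the direction.
δ < 0.37618^(1/2) = 0.613.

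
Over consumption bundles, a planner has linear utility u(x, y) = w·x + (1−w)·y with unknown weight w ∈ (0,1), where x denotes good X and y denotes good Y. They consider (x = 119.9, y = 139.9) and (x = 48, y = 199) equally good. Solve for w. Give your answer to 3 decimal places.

Equating utilities: w·119.9 + (1−w)·139.9 = w·48 + (1−w)·199.
Rearranging, 71.9·w − 59.1·(1−w) = 0.
Hence w = 59.1/(71.9+59.1) = 59.1/131 = 0.451.

w = 0.451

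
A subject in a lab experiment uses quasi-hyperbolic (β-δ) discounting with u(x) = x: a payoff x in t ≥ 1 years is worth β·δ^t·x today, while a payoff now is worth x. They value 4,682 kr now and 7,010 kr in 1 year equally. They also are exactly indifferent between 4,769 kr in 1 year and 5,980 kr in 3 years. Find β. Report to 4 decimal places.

β ≈ 0.7479

Both payoffs in the second observation are in the future, so β drops out: δ^1·4769 = δ^3·5980 ⇒ δ^2 = 4769/5980 = 0.79749, so δ = 0.89302.
The first indifference: 4682 = β·δ·7010, so β = 4682/(δ·7010) = 4682/(0.89302·7010) ≈ 0.7479.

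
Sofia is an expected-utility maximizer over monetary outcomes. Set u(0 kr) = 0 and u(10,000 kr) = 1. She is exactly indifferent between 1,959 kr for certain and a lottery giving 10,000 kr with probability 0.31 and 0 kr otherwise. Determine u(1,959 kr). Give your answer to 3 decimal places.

0.310

u(1,959 kr) equals the lottery's expected utility: 0.31·1 + 0.69·0 = 0.31.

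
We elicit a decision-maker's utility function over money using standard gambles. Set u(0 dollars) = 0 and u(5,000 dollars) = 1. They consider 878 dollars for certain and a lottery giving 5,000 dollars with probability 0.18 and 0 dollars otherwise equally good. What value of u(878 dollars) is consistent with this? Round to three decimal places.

u(878 dollars) equals the lottery's expected utility: 0.18·1 + 0.82·0 = 0.18.

0.180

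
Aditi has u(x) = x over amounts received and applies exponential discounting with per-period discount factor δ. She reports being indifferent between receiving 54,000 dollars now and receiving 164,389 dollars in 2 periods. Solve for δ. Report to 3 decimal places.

δ ≈ 0.573

The payoff in 2 periods is discounted by δ^2, so u(54000) = δ^2·u(164389) and δ^2 = u(54000)/u(164389).
With u(x) = x: δ^2 = 54000/164389 = 0.32849.
Hence δ = (0.32849)^(1/2) = 0.57314.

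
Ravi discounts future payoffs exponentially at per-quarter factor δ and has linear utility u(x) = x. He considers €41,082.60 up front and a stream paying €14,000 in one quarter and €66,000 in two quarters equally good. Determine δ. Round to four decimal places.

The stream is worth 14000δ + 66000δ² today, so 14000δ + 66000δ² = 41082.60.
That is, 66000δ² + 14000δ − 41082.60 = 0, a quadratic in δ.
By the quadratic formula (taking the positive root), δ = (−14000 + √11041806400.00) / 132000 ≈ 0.6900.

δ ≈ 0.6900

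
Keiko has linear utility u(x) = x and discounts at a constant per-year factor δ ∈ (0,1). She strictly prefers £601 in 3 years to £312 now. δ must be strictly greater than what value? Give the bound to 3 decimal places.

δ > 0.804

Under u(x) = x this choice says 312 < δ^3·601.
So δ^3 > 312/601 = 0.51913; taking the cube root of both positive sides preserves the inequality.
δ > (312/601)^(1/3) ≈ 0.804.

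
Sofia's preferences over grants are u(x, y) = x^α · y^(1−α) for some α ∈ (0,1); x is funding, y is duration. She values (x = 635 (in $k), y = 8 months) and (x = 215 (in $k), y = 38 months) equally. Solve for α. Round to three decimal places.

The Cobb–Douglas utilities coincide, so 635^α·8^(1−α) = 215^α·38^(1−α).
Taking logs: α·ln 635 + (1−α)·ln 8 = α·ln 215 + (1−α)·ln 38, i.e. α·1.082987 = (1−α)·1.558145.
So α/(1−α) = (1.558145)/(1.082987) = 1.438748, and α = 1.438748/2.438748 ≈ 0.590.

α ≈ 0.590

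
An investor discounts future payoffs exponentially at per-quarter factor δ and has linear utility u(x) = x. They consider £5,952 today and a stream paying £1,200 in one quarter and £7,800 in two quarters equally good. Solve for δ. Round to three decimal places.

δ ≈ 0.800

The stream is worth 1200δ + 7800δ² today, so 1200δ + 7800δ² = 5952.
So 7800δ² + 1200δ − 5952 = 0.
By the quadratic formula (taking the positive root), δ = (−1200 + √187142400.00) / 15600 ≈ 0.800.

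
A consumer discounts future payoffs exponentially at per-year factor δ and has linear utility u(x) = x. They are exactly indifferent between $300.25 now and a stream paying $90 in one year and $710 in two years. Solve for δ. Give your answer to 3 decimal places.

δ ≈ 0.590

Present value of the stream is 90·δ + 710·δ². Indifference gives 90δ + 710δ² = 300.25.
So 710δ² + 90δ − 300.25 = 0.
By the quadratic formula (taking the positive root), δ = (−90 + √860810.00) / 1420 ≈ 0.590.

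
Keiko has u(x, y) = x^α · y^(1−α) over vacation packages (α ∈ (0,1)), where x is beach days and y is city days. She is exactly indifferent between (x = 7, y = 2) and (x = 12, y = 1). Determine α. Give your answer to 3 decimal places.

Set the two utilities equal: 7^α·2^(1−α) = 12^α·1^(1−α).
Rearrange to (7/12)^α = (1/2)^(1−α) and take logs: α·-0.538997 = (1−α)·-0.693147.
So α/(1−α) = (-0.693147)/(-0.538997) = 1.285994, and α = 1.285994/2.285994 ≈ 0.563.

α ≈ 0.563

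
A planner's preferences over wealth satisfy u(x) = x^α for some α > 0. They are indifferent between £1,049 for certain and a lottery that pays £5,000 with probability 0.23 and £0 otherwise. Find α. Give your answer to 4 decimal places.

Since u(0) = 0, the lottery's EU is 0.23·5000^α.
Setting u(1049) equal to that: 1049^α = 0.23·5000^α ⇒ (1049/5000)^α = 0.23.
Take logs: α = ln 0.23 / ln(1049/5000) ≈ 0.941134.

α ≈ 0.9411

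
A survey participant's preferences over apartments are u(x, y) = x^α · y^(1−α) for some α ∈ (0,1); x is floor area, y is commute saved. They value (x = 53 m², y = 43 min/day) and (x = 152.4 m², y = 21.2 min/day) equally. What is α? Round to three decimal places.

Indifference: 53^α · 43^(1−α) = 152.4^α · 21.2^(1−α).
Rearrange to (53/152.4)^α = (21.2/43)^(1−α) and take logs: α·-1.056217 = (1−α)·-0.707199.
Thus α·(-1.763416) = -0.707199, so α = -0.707199/-1.763416 ≈ 0.401.

α ≈ 0.401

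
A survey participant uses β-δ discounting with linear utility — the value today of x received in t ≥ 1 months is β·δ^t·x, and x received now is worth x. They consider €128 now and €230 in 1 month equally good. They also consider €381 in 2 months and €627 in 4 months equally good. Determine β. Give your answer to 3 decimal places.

β ≈ 0.714

Both payoffs in the second observation are in the future, so β drops out: δ^2·381 = δ^4·627 ⇒ δ^2 = 381/627 = 0.60766, so δ = 0.77952.
Substituting δ into 128 = β·δ·230: β = 128/(179.290) ≈ 0.714.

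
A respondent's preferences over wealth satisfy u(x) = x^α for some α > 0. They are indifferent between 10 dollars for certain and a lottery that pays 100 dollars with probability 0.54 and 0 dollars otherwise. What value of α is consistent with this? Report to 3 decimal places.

α ≈ 0.268

The lottery's expected utility is 0.54·u(100) + 0.46·u(0) = 0.54·100^α (since u(0) = 0 for α > 0).
Indifference: 10^α = 0.54·100^α, so (10/100)^α = 0.54.
α = ln(0.54) / ln(10/100) = -0.616186/-2.302585 ≈ 0.268.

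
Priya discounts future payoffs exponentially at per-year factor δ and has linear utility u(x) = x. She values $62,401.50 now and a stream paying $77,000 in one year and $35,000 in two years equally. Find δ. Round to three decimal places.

Present value of the stream is 77000·δ + 35000·δ². Indifference gives 77000δ + 35000δ² = 62401.50.
That is, 35000δ² + 77000δ − 62401.50 = 0, a quadratic in δ.
The positive root is δ = [−77000 + √(77000² + 4·35000·62401.50)] / (2·35000) = (−77000 + 121100.000)/70000 ≈ 0.630.

δ ≈ 0.630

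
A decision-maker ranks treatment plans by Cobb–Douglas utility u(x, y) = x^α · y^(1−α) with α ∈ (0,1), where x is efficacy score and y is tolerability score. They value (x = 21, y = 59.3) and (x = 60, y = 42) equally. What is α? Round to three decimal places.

The Cobb–Douglas utilities coincide, so 21^α·59.3^(1−α) = 60^α·42^(1−α).
Taking logs: α·ln 21 + (1−α)·ln 59.3 = α·ln 60 + (1−α)·ln 42, i.e. α·-1.049822 = (1−α)·-0.344940.
Thus α·(-1.394762) = -0.344940, so α = -0.344940/-1.394762 ≈ 0.247.

α ≈ 0.247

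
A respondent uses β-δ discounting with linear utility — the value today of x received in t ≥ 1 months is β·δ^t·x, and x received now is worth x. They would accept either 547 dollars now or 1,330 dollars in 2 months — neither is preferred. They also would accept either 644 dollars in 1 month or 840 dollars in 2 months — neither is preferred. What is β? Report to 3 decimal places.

β ≈ 0.700

From the later pair, β·δ^1·644 = β·δ^2·840; dividing through, δ = 644/840 = 0.76667.
Substituting δ into 547 = β·δ^2·1330: β = 547/(781.744) ≈ 0.700.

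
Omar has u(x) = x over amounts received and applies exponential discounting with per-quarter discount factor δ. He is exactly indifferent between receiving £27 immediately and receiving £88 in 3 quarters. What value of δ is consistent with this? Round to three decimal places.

Equating discounted utilities: u(27) = δ^3·u(88) ⇒ δ^3 = u(27)/u(88).
With u(x) = x: δ^3 = 27/88 = 0.30682.
Hence δ = (0.30682)^(1/3) = 0.67447.

δ ≈ 0.674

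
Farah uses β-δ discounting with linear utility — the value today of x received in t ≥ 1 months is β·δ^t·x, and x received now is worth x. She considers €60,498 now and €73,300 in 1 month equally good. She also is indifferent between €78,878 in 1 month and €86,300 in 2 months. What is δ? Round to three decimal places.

δ ≈ 0.914

Both payoffs in the second observation are in the future, so β drops out: δ^1·78878 = δ^2·86300 ⇒ δ = 78878/86300 = 0.91400.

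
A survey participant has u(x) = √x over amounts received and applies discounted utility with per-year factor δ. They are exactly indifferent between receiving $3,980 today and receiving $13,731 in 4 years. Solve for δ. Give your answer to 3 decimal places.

δ ≈ 0.857

The payoff in 4 years is discounted by δ^4, so u(3980) = δ^4·u(13731) and δ^4 = u(3980)/u(13731).
With u(x) = √x: δ^4 = √3980/√13731 = √(3980/13731) = 0.53838.
Hence δ = (0.53838)^(1/4) = 0.85659.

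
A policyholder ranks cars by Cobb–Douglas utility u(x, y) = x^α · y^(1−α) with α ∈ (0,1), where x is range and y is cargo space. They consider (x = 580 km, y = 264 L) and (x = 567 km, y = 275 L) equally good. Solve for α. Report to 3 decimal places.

Set the two utilities equal: 580^α·264^(1−α) = 567^α·275^(1−α).
Rearrange to (580/567)^α = (275/264)^(1−α) and take logs: α·0.022669 = (1−α)·0.040822.
With A = 0.022669 and B = 0.040822: α·A = (1−α)·B, so α = B/(A+B) = 0.040822/0.063491 ≈ 0.643.

α ≈ 0.643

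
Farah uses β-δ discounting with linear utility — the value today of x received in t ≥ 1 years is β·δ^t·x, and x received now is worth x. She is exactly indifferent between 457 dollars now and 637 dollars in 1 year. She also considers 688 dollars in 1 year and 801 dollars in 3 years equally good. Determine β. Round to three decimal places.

β ≈ 0.774

Both payoffs in the second observation are in the future, so β drops out: δ^1·688 = δ^3·801 ⇒ δ^2 = 688/801 = 0.85893, so δ = 0.92678.
Now use the now-vs-future pair: 457 = β·δ·637 gives β = 457/(0.92678·637) ≈ 0.774.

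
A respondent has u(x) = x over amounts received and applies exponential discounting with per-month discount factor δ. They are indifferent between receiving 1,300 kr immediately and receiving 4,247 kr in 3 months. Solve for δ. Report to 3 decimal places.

Equating discounted utilities: u(1300) = δ^3·u(4247) ⇒ δ^3 = u(1300)/u(4247).
With u(x) = x: δ^3 = 1300/4247 = 0.30610.
So δ = 0.30610^(1/3) ≈ 0.674.

δ ≈ 0.674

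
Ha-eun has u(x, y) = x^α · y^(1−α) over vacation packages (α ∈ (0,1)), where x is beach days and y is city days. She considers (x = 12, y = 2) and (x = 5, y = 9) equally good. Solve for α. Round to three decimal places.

Indifference: 12^α · 2^(1−α) = 5^α · 9^(1−α).
Taking logs: α·ln 12 + (1−α)·ln 2 = α·ln 5 + (1−α)·ln 9, i.e. α·0.875469 = (1−α)·1.504077.
Thus α·(2.379546) = 1.504077, so α = 1.504077/2.379546 ≈ 0.632.

α ≈ 0.632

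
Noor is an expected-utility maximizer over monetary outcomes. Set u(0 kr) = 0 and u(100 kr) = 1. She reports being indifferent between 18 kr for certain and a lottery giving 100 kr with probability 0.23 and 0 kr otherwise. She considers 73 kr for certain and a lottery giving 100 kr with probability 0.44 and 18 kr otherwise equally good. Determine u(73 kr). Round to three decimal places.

0.569

From the first indifference, u(18 kr) = 0.23·u(100 kr) + 0.77·u(0 kr) = 0.23·1 + 0.77·0 = 0.23.
Then u(73 kr) = 0.44·u(100 kr) + 0.56·u(18 kr) = 0.44·1.00 + 0.56·0.23 = 0.5688.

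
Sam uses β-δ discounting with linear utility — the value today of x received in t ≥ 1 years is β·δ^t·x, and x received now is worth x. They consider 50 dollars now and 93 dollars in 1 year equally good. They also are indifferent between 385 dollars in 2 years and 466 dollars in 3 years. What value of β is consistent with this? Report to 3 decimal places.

The second indifference involves only future payoffs, so β cancels: β·δ^2·385 = β·δ^3·466, giving δ = 385/466 = 0.82618.
Now use the now-vs-future pair: 50 = β·δ·93 gives β = 50/(0.82618·93) ≈ 0.651.

β ≈ 0.651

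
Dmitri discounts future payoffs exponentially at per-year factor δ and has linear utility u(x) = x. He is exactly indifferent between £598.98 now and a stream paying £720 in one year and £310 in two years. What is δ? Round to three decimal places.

Equating present values: 598.98 = 720δ + 310δ².
So 310δ² + 720δ − 598.98 = 0.
δ = (−720 + √(720² + 4·310·598.98)) / (2·310) = (−720 + √1261135.20) / 620 ≈ 0.650.

δ ≈ 0.650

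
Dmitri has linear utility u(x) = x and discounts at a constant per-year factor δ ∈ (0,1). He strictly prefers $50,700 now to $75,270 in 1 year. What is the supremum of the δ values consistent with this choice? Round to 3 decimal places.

Comparing present values: 50700 > δ·75270.
So δ < 50700/75270 = 0.67358.

δ < 0.674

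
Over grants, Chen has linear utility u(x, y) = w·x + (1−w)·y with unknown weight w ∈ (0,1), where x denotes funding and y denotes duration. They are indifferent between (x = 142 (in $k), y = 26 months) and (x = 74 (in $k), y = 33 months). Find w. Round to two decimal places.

w = 0.09

u(142,26) = u(74,33) means w·142 + (1−w)·26 = w·74 + (1−w)·33.
w·(142−74) = (1−w)·(33−26), i.e. w·68 = (1−w)·7.
The marginal rate of substitution is 7/68, so w = 7/(68+7) = 0.09.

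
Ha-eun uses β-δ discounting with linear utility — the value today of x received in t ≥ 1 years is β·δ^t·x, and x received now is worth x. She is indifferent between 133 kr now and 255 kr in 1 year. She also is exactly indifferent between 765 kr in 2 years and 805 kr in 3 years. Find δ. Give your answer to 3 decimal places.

δ ≈ 0.950

From the later pair, β·δ^2·765 = β·δ^3·805; dividing through, δ = 765/805 = 0.95031.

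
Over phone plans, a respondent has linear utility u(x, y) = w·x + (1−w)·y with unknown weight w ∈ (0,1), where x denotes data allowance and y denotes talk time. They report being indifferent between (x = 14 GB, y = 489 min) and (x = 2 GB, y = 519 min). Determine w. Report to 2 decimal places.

Equating utilities: w·14 + (1−w)·489 = w·2 + (1−w)·519.
w·(14−2) = (1−w)·(519−489), i.e. w·12 = (1−w)·30.
The marginal rate of substitution is 30/12, so w = 30/(12+30) = 0.71.

w = 0.71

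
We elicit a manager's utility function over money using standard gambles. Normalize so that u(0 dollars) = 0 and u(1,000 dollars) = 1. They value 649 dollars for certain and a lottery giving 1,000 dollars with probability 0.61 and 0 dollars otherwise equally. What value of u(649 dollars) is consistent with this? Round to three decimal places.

The indifference gives u(649 dollars) = 0.61·u(1,000 dollars) + 0.39·u(0 dollars) = 0.61·1 + 0.39·0 = 0.61.

0.610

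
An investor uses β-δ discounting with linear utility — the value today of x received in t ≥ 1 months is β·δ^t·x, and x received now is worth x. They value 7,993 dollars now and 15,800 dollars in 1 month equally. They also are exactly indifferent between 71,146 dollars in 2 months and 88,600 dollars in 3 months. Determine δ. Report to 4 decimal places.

δ ≈ 0.8030

From the later pair, β·δ^2·71146 = β·δ^3·88600; dividing through, δ = 71146/88600 = 0.80300.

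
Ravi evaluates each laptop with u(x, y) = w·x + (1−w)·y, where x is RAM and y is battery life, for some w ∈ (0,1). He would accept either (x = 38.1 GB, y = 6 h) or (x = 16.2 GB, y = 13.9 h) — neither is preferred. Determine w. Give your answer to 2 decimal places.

Indifference: w·38.1 + (1−w)·6 = w·16.2 + (1−w)·13.9.
Collecting terms: w·21.9 = (1−w)·7.9.
The marginal rate of substitution is 7.9/21.9, so w = 7.9/(21.9+7.9) = 0.27.

w = 0.27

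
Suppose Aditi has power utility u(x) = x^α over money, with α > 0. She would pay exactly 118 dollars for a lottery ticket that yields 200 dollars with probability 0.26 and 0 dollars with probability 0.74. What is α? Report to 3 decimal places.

α ≈ 2.553

EU(lottery) = 0.26·200^α + 0.74·0 = 0.26·200^α.
Setting u(118) equal to that: 118^α = 0.26·200^α ⇒ (118/200)^α = 0.26.
α = ln(0.26) / ln(118/200) = -1.347074/-0.527633 ≈ 2.553.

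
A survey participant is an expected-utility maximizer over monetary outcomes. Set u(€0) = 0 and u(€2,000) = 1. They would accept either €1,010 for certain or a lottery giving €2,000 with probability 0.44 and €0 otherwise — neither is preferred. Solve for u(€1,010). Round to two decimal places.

0.44

By the standard-gamble method, u(€1,010) is just the indifference probability on the best outcome: 0.44.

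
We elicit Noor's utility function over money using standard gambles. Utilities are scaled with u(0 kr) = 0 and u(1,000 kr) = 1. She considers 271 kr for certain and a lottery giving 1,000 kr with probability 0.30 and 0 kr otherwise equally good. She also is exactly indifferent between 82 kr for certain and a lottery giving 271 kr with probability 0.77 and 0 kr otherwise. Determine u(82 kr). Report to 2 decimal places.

0.23

First, u(271 kr) = 0.30·u(1,000 kr) + 0.70·u(0 kr) = 0.30.
Then u(82 kr) = 0.77·u(271 kr) + 0.23·u(0 kr) = 0.77·0.30 + 0.23·0.00 = 0.2310.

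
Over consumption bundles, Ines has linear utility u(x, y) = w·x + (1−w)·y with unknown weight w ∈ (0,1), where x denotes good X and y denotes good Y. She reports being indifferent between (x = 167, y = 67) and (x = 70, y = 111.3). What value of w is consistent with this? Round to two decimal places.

u(167,67) = u(70,111.3) means w·167 + (1−w)·67 = w·70 + (1−w)·111.3.
w·(167−70) = (1−w)·(111.3−67), i.e. w·97 = (1−w)·44.3.
Hence w = 44.3/(97+44.3) = 44.3/141.3 = 0.31.

w = 0.31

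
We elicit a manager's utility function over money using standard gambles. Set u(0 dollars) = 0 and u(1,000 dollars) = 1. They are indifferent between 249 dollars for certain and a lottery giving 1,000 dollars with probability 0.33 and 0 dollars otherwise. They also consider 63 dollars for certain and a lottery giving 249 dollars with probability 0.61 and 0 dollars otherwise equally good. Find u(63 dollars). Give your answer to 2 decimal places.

First, u(249 dollars) = 0.33·u(1,000 dollars) + 0.67·u(0 dollars) = 0.33.
Chaining: u(63 dollars) = 0.61·0.33 + 0.39·0.00 = 0.2013.

0.20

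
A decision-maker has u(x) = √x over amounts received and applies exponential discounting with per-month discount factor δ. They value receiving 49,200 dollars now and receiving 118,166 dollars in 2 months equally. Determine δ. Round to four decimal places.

δ ≈ 0.8033

The payoff in 2 months is discounted by δ^2, so u(49200) = δ^2·u(118166) and δ^2 = u(49200)/u(118166).
Since u(x) = √x, δ^2 = √(49200/118166) = 0.64526.
So δ = 0.64526^(1/2) ≈ 0.8033.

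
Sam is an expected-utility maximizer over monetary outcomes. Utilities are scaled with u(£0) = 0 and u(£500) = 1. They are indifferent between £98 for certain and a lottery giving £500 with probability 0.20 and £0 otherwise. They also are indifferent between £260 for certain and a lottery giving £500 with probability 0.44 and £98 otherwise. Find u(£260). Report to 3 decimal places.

0.552

The first gamble pins u(£98): it must equal 0.20·1 + 0.80·0 = 0.20.
The second indifference gives u(£260) = 0.44·u(£500) + 0.56·u(£98) = 0.44·1.00 + 0.56·0.20 = 0.5520.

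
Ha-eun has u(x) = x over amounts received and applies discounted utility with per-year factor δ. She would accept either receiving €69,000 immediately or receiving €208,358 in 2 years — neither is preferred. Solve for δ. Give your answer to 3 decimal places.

The payoff in 2 years is discounted by δ^2, so u(69000) = δ^2·u(208358) and δ^2 = u(69000)/u(208358).
With u(x) = x: δ^2 = 69000/208358 = 0.33116.
Taking the square root: δ = 0.33116^(1/2) ≈ 0.575.

δ ≈ 0.575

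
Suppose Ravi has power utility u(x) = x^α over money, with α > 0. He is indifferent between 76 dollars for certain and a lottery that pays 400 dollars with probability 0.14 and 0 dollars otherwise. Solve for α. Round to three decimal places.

The lottery's expected utility is 0.14·u(400) + 0.86·u(0) = 0.14·400^α (since u(0) = 0 for α > 0).
Equating: 76^α = 0.14·400^α, i.e. 0.1900^α = 0.14.
Take logs: α = ln 0.14 / ln(76/400) ≈ 1.18388.

α ≈ 1.184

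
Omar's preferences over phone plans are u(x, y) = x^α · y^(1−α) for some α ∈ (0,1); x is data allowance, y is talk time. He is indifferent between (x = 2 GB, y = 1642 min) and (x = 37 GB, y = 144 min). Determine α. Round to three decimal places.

Indifference: 2^α · 1642^(1−α) = 37^α · 144^(1−α).
(2/37)^α = (144/1642)^(1−α); take logs: α·ln(2/37) = (1−α)·ln(144/1642), i.e. α·-2.917771 = (1−α)·-2.433857.
With A = -2.917771 and B = -2.433857: α·A = (1−α)·B, so α = B/(A+B) = -2.433857/-5.351628 ≈ 0.455.

α ≈ 0.455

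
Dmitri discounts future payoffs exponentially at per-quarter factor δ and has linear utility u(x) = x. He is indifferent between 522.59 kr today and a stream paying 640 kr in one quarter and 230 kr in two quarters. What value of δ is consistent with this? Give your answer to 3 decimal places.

δ ≈ 0.660

Equating present values: 522.59 = 640δ + 230δ².
That is, 230δ² + 640δ − 522.59 = 0, a quadratic in δ.
δ = (−640 + √(640² + 4·230·522.59)) / (2·230) = (−640 + √890382.80) / 460 ≈ 0.660.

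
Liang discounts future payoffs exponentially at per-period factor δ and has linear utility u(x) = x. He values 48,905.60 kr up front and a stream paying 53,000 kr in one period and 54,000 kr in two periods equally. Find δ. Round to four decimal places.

δ ≈ 0.5800

Equating present values: 48905.60 = 53000δ + 54000δ².
That is, 54000δ² + 53000δ − 48905.60 = 0, a quadratic in δ.
δ = (−53000 + √(53000² + 4·54000·48905.60)) / (2·54000) = (−53000 + √13372609600.00) / 108000 ≈ 0.5800.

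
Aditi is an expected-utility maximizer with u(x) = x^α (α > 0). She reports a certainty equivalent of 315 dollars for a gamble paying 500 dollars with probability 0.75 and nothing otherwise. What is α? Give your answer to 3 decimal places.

α ≈ 0.623

Since u(0) = 0, the lottery's EU is 0.75·500^α.
Indifference: 315^α = 0.75·500^α, so (315/500)^α = 0.75.
α = ln(0.75) / ln(315/500) = -0.287682/-0.462035 ≈ 0.623.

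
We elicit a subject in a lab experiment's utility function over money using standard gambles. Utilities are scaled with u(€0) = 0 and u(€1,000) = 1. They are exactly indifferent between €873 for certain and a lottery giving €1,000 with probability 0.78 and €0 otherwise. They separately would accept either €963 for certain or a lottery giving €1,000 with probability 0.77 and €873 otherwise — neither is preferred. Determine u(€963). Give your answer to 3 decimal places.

The first gamble pins u(€873): it must equal 0.78·1 + 0.22·0 = 0.78.
Chaining: u(€963) = 0.77·1.00 + 0.23·0.78 = 0.9494.

0.949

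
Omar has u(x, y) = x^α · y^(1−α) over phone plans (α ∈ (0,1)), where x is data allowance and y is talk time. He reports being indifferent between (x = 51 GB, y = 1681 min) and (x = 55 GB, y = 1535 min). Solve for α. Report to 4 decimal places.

The Cobb–Douglas utilities coincide, so 51^α·1681^(1−α) = 55^α·1535^(1−α).
(51/55)^α = (1535/1681)^(1−α); take logs: α·ln(51/55) = (1−α)·ln(1535/1681), i.e. α·-0.0755076 = (1−α)·-0.0908585.
Thus α·(-0.1663661) = -0.0908585, so α = -0.0908585/-0.1663661 ≈ 0.5461.

α ≈ 0.5461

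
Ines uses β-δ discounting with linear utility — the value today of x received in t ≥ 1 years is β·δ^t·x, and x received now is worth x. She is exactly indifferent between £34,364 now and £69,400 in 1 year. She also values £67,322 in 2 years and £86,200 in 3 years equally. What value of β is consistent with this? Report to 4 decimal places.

β ≈ 0.6340

Both payoffs in the second observation are in the future, so β drops out: δ^2·67322 = δ^3·86200 ⇒ δ = 67322/86200 = 0.78100.
Now use the now-vs-future pair: 34364 = β·δ·69400 gives β = 34364/(0.78100·69400) ≈ 0.6340.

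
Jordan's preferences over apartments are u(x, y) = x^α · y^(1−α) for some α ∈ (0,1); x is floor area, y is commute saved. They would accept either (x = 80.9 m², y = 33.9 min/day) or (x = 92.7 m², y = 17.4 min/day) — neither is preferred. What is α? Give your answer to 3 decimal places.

The Cobb–Douglas utilities coincide, so 80.9^α·33.9^(1−α) = 92.7^α·17.4^(1−α).
(80.9/92.7)^α = (17.4/33.9)^(1−α); take logs: α·ln(80.9/92.7) = (1−α)·ln(17.4/33.9), i.e. α·-0.136155 = (1−α)·-0.666945.
So α/(1−α) = (-0.666945)/(-0.136155) = 4.898425, and α = 4.898425/5.898425 ≈ 0.830.

α ≈ 0.830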